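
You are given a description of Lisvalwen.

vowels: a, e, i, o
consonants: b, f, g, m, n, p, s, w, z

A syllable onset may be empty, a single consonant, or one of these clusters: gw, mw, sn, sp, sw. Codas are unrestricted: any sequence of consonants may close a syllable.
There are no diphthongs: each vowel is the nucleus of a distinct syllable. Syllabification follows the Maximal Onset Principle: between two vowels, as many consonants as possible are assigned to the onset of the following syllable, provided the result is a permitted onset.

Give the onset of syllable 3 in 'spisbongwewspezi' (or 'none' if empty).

gw

The vowels are i, o, e, e, i — 5 nuclei, so 5 syllables.
/i…o/ gap (V1→V2): /sb/ splits as /s/ + /b/ (/b/ is the longest suffix that is a licit onset).
/o…e/ gap (V2→V3): cluster /ngw/ — the longest permitted-onset suffix is /gw/; onset = /gw/, preceding coda = /n/.
/e…e/ gap (V3→V4): /wsp/ splits as /w/ + /sp/ (/sp/ is the longest suffix that is a licit onset).
/e…i/ gap (V4→V5): just /z/ — single C goes to the following onset.
Result: spis.bon.gwew.spe.zi.
Syllable 3 is /gwew/: onset /gw/, nucleus /e/, coda /w/.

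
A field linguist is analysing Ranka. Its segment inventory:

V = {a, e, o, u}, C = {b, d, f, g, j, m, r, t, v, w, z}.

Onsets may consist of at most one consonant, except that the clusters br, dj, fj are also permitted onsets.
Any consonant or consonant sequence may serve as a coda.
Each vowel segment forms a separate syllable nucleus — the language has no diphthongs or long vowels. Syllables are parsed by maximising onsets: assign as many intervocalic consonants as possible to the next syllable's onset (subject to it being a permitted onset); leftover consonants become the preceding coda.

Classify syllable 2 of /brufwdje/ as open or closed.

The vowels are u, e — 2 nuclei, so 2 syllables.
V1 /u/ – V2 /e/: /fwdj/ splits as /fw/ + /dj/ (/dj/ is the longest suffix that is a licit onset).
So the parse is brufw.dje.
Syllable 2 is /dje/; it ends in its nucleus with no coda, so it is open.

open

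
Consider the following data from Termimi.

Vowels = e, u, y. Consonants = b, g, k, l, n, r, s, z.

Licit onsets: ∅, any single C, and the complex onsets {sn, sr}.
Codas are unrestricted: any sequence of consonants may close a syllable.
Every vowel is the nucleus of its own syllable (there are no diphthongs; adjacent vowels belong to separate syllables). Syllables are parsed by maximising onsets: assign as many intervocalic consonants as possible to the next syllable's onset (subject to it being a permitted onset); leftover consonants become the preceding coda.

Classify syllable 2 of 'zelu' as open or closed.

Nuclei (vowels): e, u → 2 syllables.
V1 /e/ – V2 /u/: /l/ is a single consonant, so it becomes the next onset.
Putting it together: ze.lu.
Syllable 2 is /lu/; it ends in its nucleus with no coda, so it is open.

open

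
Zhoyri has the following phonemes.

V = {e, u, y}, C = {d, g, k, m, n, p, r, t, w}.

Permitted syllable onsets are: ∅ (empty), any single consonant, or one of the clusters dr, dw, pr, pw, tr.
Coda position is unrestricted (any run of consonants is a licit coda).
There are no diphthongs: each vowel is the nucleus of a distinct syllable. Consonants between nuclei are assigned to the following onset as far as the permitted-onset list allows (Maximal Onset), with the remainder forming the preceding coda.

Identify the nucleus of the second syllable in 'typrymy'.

y

Vowels present: y, y, y; each is a nucleus, giving 3 syllables.
The second nucleus (vowel 2 from the left) is /y/.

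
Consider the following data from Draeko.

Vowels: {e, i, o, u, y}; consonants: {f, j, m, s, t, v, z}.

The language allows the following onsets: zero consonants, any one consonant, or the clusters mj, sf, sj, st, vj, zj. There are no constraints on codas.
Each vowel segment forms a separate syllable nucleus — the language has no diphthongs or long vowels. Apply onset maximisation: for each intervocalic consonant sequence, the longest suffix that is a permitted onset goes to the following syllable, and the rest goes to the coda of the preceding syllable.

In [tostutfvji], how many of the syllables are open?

2

Nuclei (vowels): o, u, i → 3 syllables.
V1 /o/ – V2 /u/: /st/ — entire cluster is a permitted onset → onset /st/, coda ∅.
V2 /u/ – V3 /i/: /tfvj/; trying suffixes from longest down, /vj/ is the first permitted one, so coda /tf/ | onset /vj/.
So the parse is to.stutf.vji.
Classifying each syllable: /to/ (open), /stutf/ (closed), /vji/ (open).
Open syllables: 2.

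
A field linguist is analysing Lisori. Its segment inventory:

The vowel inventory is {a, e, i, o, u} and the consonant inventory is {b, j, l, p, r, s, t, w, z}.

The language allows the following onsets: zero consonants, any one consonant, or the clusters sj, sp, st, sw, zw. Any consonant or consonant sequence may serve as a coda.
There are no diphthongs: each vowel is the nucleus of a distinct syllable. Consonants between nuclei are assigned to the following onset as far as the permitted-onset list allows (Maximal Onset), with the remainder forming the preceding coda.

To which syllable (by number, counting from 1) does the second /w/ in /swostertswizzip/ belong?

Vowels present: o, e, i, i; each is a nucleus, giving 4 syllables.
/o…e/ gap (V1→V2): /st/ is a licit onset in full, so it all attaches to the next syllable.
/e…i/ gap (V2→V3): /rtsw/ — longest licit onset from the right is /sw/, leaving /rt/ as coda.
/i…i/ gap (V3→V4): /zz/ — longest licit onset from the right is /z/, leaving /z/ as coda.
Result: swo.stert.swiz.zip.
The second /w/ is in the onset of syllable 3 (/swiz/).

3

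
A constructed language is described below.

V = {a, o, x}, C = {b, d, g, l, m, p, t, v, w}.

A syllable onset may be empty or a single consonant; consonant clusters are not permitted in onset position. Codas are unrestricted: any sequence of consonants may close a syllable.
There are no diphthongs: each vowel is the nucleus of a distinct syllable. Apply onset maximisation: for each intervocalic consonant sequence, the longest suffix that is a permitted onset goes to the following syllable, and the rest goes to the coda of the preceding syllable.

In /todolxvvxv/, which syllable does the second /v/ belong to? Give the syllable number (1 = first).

The vowels are o, o, x, x — 4 nuclei, so 4 syllables.
σ1/σ2 boundary: /d/ is a single consonant, so it becomes the next onset.
σ2/σ3 boundary: just /l/ — single C goes to the following onset.
σ3/σ4 boundary: cluster /vv/ — the longest permitted-onset suffix is /v/; onset = /v/, preceding coda = /v/.
Syllabification: to.do.lxv.vxv.
The second /v/ is in the onset of syllable 4 (/vxv/).

4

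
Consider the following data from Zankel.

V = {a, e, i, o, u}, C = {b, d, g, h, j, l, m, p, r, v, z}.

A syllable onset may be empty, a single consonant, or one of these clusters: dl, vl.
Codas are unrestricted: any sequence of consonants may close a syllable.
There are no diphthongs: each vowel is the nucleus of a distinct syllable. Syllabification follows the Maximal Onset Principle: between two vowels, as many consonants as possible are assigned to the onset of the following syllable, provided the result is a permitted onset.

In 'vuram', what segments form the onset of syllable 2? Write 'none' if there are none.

r

Vowels present: u, a; each is a nucleus, giving 2 syllables.
/u…a/ gap (V1→V2): /r/ is a single consonant, so it becomes the next onset.
Result: vu.ram.
Syllable 2 is /ram/: onset /r/, nucleus /a/, coda /m/.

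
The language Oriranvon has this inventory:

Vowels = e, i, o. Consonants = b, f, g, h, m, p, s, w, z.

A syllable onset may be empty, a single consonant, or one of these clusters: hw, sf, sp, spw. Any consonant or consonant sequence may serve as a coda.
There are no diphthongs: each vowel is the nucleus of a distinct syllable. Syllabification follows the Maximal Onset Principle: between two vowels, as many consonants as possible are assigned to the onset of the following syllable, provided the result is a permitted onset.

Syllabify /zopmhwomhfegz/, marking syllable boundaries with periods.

Nuclei (vowels): o, o, e → 3 syllables.
V1 /o/ – V2 /o/: /pmhw/ — longest licit onset from the right is /hw/, leaving /pm/ as coda.
V2 /o/ – V3 /e/: cluster /mhf/ — the longest permitted-onset suffix is /f/; onset = /f/, preceding coda = /mh/.

zopm.hwomh.fegz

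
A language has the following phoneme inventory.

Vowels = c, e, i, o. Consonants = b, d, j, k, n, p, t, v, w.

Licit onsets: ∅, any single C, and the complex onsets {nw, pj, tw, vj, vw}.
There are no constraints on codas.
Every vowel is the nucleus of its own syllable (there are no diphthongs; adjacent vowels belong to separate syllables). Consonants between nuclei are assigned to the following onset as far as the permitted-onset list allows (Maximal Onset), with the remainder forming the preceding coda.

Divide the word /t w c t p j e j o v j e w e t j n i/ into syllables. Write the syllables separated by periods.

The vowels are c, e, o, e, e, i — 6 nuclei, so 6 syllables.
σ1/σ2 boundary: /tpj/ — longest licit onset from the right is /pj/, leaving /t/ as coda.
σ2/σ3 boundary: just /j/ — single C goes to the following onset.
σ3/σ4 boundary: /vj/ — entire cluster is a permitted onset → onset /vj/, coda ∅.
σ4/σ5 boundary: /w/ is a single consonant, so it becomes the next onset.
σ5/σ6 boundary: cluster /tjn/ — the longest permitted-onset suffix is /n/; onset = /n/, preceding coda = /tj/.

twct.pje.jo.vje.wetj.ni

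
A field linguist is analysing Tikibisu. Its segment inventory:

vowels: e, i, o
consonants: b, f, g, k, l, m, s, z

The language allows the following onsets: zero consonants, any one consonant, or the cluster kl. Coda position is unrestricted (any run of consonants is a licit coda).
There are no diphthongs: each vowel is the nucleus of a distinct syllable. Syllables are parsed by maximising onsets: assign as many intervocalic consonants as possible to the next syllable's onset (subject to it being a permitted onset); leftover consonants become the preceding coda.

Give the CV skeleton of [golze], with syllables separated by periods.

Nuclei (vowels): o, e → 2 syllables.
Between /o/ (V1) and /e/ (V2): cluster /lz/ — the longest permitted-onset suffix is /z/; onset = /z/, preceding coda = /l/.
Putting it together: gol.ze.
Mapping each syllable to C/V: /gol/ → CVC, /ze/ → CV.

CVC.CV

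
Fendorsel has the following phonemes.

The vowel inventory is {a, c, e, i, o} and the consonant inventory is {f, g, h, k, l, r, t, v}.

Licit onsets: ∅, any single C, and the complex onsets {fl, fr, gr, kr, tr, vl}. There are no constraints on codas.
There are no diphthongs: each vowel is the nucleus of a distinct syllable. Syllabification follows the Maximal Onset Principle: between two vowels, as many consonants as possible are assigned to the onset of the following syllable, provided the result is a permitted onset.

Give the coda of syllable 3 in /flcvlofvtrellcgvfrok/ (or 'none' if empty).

l

The vowels are c, o, e, c, o — 5 nuclei, so 5 syllables.
σ1/σ2 boundary: /vl/ — entire cluster is a permitted onset → onset /vl/, coda ∅.
σ2/σ3 boundary: /fvtr/ — longest licit onset from the right is /tr/, leaving /fv/ as coda.
σ3/σ4 boundary: /ll/ — longest licit onset from the right is /l/, leaving /l/ as coda.
σ4/σ5 boundary: /gvfr/; trying suffixes from longest down, /fr/ is the first permitted one, so coda /gv/ | onset /fr/.
Result: flc.vlofv.trel.lcgv.frok.
Syllable 3 is /trel/: onset /tr/, nucleus /e/, coda /l/.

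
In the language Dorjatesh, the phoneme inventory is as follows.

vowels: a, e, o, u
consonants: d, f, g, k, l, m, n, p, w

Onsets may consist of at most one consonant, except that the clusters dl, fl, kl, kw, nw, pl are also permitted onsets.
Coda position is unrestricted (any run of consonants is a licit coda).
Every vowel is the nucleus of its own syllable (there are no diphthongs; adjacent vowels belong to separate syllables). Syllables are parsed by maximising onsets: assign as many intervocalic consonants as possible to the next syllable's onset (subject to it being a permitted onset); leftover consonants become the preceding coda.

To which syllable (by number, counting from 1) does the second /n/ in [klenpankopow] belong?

2

Nuclei (vowels): e, a, o, o → 4 syllables.
/e…a/ gap (V1→V2): /np/; trying suffixes from longest down, /p/ is the first permitted one, so coda /n/ | onset /p/.
/a…o/ gap (V2→V3): /nk/ splits as /n/ + /k/ (/k/ is the longest suffix that is a licit onset).
/o…o/ gap (V3→V4): /p/ → onset of the next syllable (single consonants are always licit onsets).
So the parse is klen.pan.ko.pow.
The second /n/ is in the coda of syllable 2 (/pan/).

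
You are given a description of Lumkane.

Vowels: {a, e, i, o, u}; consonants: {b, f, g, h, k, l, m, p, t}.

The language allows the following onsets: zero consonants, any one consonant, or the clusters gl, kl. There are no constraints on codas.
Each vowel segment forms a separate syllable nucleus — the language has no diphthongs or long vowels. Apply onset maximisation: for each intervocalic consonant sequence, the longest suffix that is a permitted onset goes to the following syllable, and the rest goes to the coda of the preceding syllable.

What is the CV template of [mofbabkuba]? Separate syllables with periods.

Vowels present: o, a, u, a; each is a nucleus, giving 4 syllables.
/o…a/ gap (V1→V2): /fb/ — longest licit onset from the right is /b/, leaving /f/ as coda.
/a…u/ gap (V2→V3): cluster /bk/ — the longest permitted-onset suffix is /k/; onset = /k/, preceding coda = /b/.
/u…a/ gap (V3→V4): /b/ is a single consonant, so it becomes the next onset.
Syllabification: mof.bab.ku.ba.
Mapping each syllable to C/V: /mof/ → CVC, /bab/ → CVC, /ku/ → CV, /ba/ → CV.

CVC.CVC.CV.CV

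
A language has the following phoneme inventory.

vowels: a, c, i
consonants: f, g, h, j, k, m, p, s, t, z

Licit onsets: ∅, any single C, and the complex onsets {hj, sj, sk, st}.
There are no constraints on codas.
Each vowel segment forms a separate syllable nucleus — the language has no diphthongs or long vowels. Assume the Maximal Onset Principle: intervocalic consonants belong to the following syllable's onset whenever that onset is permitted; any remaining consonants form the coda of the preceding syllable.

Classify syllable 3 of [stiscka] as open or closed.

open

Nuclei (vowels): i, c, a → 3 syllables.
σ1/σ2 boundary: /s/ is a single consonant, so it becomes the next onset.
σ2/σ3 boundary: /k/ is a single consonant, so it becomes the next onset.
Putting it together: sti.sc.ka.
Syllable 3 is /ka/; it ends in its nucleus with no coda, so it is open.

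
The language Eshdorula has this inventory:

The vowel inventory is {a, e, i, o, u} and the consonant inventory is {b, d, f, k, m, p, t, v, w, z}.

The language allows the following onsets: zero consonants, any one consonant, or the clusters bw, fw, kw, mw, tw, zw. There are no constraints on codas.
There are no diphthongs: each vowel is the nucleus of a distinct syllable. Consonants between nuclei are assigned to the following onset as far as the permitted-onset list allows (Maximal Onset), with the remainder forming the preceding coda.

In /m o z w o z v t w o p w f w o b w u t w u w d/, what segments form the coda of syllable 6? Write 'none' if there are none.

The vowels are o, o, o, o, u, u — 6 nuclei, so 6 syllables.
V1 /o/ – V2 /o/: /zw/ — entire cluster is a permitted onset → onset /zw/, coda ∅.
V2 /o/ – V3 /o/: cluster /zvtw/ — the longest permitted-onset suffix is /tw/; onset = /tw/, preceding coda = /zv/.
V3 /o/ – V4 /o/: /pwfw/ splits as /pw/ + /fw/ (/fw/ is the longest suffix that is a licit onset).
V4 /o/ – V5 /u/: cluster /bw/ — /bw/ is itself a permitted onset, so the whole cluster goes right; preceding coda = ∅.
V5 /u/ – V6 /u/: /tw/ — entire cluster is a permitted onset → onset /tw/, coda ∅.
Putting it together: mo.zwozv.twopw.fwo.bwu.twuwd.
Syllable 6 is /twuwd/: onset /tw/, nucleus /u/, coda /wd/.

wd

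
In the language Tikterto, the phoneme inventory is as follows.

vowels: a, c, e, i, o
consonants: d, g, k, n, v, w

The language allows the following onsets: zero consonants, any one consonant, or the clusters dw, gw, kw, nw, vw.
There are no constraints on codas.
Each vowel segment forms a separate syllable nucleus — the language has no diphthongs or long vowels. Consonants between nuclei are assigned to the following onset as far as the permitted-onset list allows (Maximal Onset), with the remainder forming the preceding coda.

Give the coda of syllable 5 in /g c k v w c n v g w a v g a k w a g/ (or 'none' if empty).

g

Vowels present: c, c, a, a, a; each is a nucleus, giving 5 syllables.
σ1/σ2 boundary: cluster /kvw/ — the longest permitted-onset suffix is /vw/; onset = /vw/, preceding coda = /k/.
σ2/σ3 boundary: cluster /nvgw/ — the longest permitted-onset suffix is /gw/; onset = /gw/, preceding coda = /nv/.
σ3/σ4 boundary: cluster /vg/ — the longest permitted-onset suffix is /g/; onset = /g/, preceding coda = /v/.
σ4/σ5 boundary: /kw/ — entire cluster is a permitted onset → onset /kw/, coda ∅.
Syllabification: gck.vwcnv.gwav.ga.kwag.
Syllable 5 is /kwag/: onset /kw/, nucleus /a/, coda /g/.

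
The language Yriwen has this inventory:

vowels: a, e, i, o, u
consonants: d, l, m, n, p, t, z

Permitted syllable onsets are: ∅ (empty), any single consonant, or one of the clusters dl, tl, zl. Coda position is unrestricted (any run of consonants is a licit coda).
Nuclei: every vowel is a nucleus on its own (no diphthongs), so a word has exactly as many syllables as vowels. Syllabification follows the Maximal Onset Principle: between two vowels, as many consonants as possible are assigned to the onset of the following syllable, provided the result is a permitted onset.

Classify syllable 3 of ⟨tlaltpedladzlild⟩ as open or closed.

Nuclei (vowels): a, e, a, i → 4 syllables.
V1 /a/ – V2 /e/: /ltp/ splits as /lt/ + /p/ (/p/ is the longest suffix that is a licit onset).
V2 /e/ – V3 /a/: /dl/ — entire cluster is a permitted onset → onset /dl/, coda ∅.
V3 /a/ – V4 /i/: cluster /dzl/ — the longest permitted-onset suffix is /zl/; onset = /zl/, preceding coda = /d/.
Result: tlalt.pe.dlad.zlild.
Syllable 3 is /dlad/ with coda /d/, so it is closed.

closed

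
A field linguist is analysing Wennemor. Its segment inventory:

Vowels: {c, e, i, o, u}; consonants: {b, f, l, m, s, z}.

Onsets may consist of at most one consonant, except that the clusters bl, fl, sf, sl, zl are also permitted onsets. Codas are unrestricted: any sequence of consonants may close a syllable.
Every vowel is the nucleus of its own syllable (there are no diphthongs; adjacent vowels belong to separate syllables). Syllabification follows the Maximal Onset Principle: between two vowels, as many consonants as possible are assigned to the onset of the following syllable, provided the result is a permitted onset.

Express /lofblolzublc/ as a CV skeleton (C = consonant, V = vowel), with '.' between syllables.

CVC.CCVC.CV.CCV

Vowels present: o, o, u, c; each is a nucleus, giving 4 syllables.
Between /o/ (V1) and /o/ (V2): /fbl/ splits as /f/ + /bl/ (/bl/ is the longest suffix that is a licit onset).
Between /o/ (V2) and /u/ (V3): /lz/ splits as /l/ + /z/ (/z/ is the longest suffix that is a licit onset).
Between /u/ (V3) and /c/ (V4): /bl/ is a licit onset in full, so it all attaches to the next syllable.
So the parse is lof.blol.zu.blc.
Mapping each syllable to C/V: /lof/ → CVC, /blol/ → CCVC, /zu/ → CV, /blc/ → CCV.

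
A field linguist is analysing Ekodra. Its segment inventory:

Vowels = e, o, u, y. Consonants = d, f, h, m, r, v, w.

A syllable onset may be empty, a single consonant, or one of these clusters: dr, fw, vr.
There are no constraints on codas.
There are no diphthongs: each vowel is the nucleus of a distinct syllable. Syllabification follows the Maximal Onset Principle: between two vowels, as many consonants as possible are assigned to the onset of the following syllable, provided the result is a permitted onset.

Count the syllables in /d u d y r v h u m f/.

The vowels are u, y, u — 3 nuclei, so 3 syllables.

3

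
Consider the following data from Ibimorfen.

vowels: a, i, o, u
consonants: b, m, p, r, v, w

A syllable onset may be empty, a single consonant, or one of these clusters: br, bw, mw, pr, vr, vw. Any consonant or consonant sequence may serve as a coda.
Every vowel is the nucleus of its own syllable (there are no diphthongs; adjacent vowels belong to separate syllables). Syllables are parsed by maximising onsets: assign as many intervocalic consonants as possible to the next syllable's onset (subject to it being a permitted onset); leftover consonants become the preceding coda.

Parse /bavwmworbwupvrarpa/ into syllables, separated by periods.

bavw.mwor.bwup.vrar.pa

The vowels are a, o, u, a, a — 5 nuclei, so 5 syllables.
/a…o/ gap (V1→V2): /vwmw/ splits as /vw/ + /mw/ (/mw/ is the longest suffix that is a licit onset).
/o…u/ gap (V2→V3): /rbw/ — longest licit onset from the right is /bw/, leaving /r/ as coda.
/u…a/ gap (V3→V4): /pvr/; trying suffixes from longest down, /vr/ is the first permitted one, so coda /p/ | onset /vr/.
/a…a/ gap (V4→V5): /rp/ — longest licit onset from the right is /p/, leaving /r/ as coda.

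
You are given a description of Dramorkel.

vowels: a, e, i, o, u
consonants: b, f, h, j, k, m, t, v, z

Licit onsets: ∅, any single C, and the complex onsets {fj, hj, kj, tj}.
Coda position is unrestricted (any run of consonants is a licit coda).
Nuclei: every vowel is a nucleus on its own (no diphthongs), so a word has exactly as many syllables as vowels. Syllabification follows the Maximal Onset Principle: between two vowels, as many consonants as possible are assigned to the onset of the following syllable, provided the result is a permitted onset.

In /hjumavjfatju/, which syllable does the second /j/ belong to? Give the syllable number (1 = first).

2

Vowels present: u, a, a, u; each is a nucleus, giving 4 syllables.
σ1/σ2 boundary: /m/ → onset of the next syllable (single consonants are always licit onsets).
σ2/σ3 boundary: /vjf/ splits as /vj/ + /f/ (/f/ is the longest suffix that is a licit onset).
σ3/σ4 boundary: /tj/ — entire cluster is a permitted onset → onset /tj/, coda ∅.
Putting it together: hju.mavj.fa.tju.
The second /j/ is in the coda of syllable 2 (/mavj/).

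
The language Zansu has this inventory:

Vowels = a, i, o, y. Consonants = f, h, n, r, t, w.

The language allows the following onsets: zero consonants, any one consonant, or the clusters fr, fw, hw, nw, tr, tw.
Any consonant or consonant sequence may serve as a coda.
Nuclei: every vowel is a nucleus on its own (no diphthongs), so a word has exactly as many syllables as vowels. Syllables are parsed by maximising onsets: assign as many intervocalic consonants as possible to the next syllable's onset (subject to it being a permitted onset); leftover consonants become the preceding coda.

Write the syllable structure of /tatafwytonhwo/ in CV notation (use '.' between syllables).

CV.CV.CCV.CVC.CCV

The vowels are a, a, y, o, o — 5 nuclei, so 5 syllables.
/a…a/ gap (V1→V2): just /t/ — single C goes to the following onset.
/a…y/ gap (V2→V3): /fw/ — entire cluster is a permitted onset → onset /fw/, coda ∅.
/y…o/ gap (V3→V4): just /t/ — single C goes to the following onset.
/o…o/ gap (V4→V5): cluster /nhw/ — the longest permitted-onset suffix is /hw/; onset = /hw/, preceding coda = /n/.
Syllabification: ta.ta.fwy.ton.hwo.
Mapping each syllable to C/V: /ta/ → CV, /ta/ → CV, /fwy/ → CCV, /ton/ → CVC, /hwo/ → CCV.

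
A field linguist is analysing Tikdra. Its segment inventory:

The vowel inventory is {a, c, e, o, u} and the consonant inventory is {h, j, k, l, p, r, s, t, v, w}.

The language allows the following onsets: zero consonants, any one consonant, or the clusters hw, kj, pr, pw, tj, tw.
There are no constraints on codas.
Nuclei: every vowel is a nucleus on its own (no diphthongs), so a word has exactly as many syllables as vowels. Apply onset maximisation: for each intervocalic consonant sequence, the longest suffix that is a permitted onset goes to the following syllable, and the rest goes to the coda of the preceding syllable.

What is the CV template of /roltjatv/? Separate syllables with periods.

CVC.CCVCC

Nuclei (vowels): o, a → 2 syllables.
Between /o/ (V1) and /a/ (V2): cluster /ltj/ — the longest permitted-onset suffix is /tj/; onset = /tj/, preceding coda = /l/.
Syllabification: rol.tjatv.
Mapping each syllable to C/V: /rol/ → CVC, /tjatv/ → CCVCC.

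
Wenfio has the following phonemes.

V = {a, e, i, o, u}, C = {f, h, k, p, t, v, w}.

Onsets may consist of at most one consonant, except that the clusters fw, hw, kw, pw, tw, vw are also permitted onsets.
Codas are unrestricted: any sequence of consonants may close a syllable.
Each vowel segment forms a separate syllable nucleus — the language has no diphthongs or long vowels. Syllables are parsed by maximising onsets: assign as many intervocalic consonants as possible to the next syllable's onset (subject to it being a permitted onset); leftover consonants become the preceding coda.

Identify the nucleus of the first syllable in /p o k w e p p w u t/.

Nuclei (vowels): o, e, u → 3 syllables.
The first nucleus (vowel 1 from the left) is /o/.

o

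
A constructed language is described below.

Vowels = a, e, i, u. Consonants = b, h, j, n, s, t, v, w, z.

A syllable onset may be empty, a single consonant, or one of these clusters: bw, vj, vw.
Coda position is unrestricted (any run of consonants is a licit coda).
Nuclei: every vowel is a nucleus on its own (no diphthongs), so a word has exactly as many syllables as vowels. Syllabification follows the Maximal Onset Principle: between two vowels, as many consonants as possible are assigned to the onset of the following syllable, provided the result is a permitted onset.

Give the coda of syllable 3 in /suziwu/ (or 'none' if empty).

Vowels present: u, i, u; each is a nucleus, giving 3 syllables.
Between /u/ (V1) and /i/ (V2): /z/ is a single consonant, so it becomes the next onset.
Between /i/ (V2) and /u/ (V3): /w/ is a single consonant, so it becomes the next onset.
So the parse is su.zi.wu.
Syllable 3 is /wu/: onset /w/, nucleus /u/, coda ∅.

none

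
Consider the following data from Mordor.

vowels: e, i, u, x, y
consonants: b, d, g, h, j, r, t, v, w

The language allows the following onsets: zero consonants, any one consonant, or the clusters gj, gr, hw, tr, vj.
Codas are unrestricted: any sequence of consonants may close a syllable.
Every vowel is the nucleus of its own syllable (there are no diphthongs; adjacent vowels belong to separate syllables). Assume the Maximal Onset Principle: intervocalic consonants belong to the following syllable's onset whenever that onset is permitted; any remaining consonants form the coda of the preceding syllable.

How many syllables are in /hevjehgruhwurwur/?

The vowels are e, e, u, u, u — 5 nuclei, so 5 syllables.

5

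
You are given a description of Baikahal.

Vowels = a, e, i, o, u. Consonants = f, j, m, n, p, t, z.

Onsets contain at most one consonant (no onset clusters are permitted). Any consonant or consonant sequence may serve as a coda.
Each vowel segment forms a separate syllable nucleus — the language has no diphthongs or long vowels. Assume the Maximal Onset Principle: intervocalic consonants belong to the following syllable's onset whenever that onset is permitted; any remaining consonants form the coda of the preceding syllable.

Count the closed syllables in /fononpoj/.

2

Nuclei (vowels): o, o, o → 3 syllables.
σ1/σ2 boundary: /n/ is a single consonant, so it becomes the next onset.
σ2/σ3 boundary: /np/ — longest licit onset from the right is /p/, leaving /n/ as coda.
So the parse is fo.non.poj.
Classifying each syllable: /fo/ (open), /non/ (closed), /poj/ (closed).
Closed syllables: 2.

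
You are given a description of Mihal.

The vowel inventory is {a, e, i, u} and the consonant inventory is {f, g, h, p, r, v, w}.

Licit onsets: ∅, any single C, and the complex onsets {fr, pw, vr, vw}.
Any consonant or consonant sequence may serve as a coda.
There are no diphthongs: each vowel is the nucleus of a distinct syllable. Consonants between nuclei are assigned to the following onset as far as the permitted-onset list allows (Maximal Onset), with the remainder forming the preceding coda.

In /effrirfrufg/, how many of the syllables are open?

Nuclei (vowels): e, i, u → 3 syllables.
V1 /e/ – V2 /i/: /ffr/ — longest licit onset from the right is /fr/, leaving /f/ as coda.
V2 /i/ – V3 /u/: /rfr/; trying suffixes from longest down, /fr/ is the first permitted one, so coda /r/ | onset /fr/.
Syllabification: ef.frir.frufg.
Classifying each syllable: /ef/ (closed), /frir/ (closed), /frufg/ (closed).
Open syllables: 0.

0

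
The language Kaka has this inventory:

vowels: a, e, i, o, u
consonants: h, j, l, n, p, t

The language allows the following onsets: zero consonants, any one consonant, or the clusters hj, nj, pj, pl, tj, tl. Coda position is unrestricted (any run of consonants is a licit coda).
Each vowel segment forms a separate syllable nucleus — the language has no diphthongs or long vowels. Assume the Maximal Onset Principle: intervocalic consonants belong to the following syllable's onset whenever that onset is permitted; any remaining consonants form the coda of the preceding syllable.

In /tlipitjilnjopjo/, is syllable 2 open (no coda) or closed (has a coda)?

open

Nuclei (vowels): i, i, i, o, o → 5 syllables.
V1 /i/ – V2 /i/: /p/ → onset of the next syllable (single consonants are always licit onsets).
V2 /i/ – V3 /i/: cluster /tj/ — /tj/ is itself a permitted onset, so the whole cluster goes right; preceding coda = ∅.
V3 /i/ – V4 /o/: /lnj/; trying suffixes from longest down, /nj/ is the first permitted one, so coda /l/ | onset /nj/.
V4 /o/ – V5 /o/: /pj/ — entire cluster is a permitted onset → onset /pj/, coda ∅.
Putting it together: tli.pi.tjil.njo.pjo.
Syllable 2 is /pi/; it ends in its nucleus with no coda, so it is open.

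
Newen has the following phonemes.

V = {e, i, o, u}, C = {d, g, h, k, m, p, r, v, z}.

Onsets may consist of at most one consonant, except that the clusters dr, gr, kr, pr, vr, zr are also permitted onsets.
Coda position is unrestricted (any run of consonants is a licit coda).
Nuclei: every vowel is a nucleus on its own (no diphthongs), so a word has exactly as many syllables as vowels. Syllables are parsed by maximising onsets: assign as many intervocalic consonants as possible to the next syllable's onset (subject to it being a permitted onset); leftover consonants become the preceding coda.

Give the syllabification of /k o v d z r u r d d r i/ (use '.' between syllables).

kovd.zrurd.dri

Nuclei (vowels): o, u, i → 3 syllables.
V1 /o/ – V2 /u/: cluster /vdzr/ — the longest permitted-onset suffix is /zr/; onset = /zr/, preceding coda = /vd/.
V2 /u/ – V3 /i/: /rddr/ splits as /rd/ + /dr/ (/dr/ is the longest suffix that is a licit onset).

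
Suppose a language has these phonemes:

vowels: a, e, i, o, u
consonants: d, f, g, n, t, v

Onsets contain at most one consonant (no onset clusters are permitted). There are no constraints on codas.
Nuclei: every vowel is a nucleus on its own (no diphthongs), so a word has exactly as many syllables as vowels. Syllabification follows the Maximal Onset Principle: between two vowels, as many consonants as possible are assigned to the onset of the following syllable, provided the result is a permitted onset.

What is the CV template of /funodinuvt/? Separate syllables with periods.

CV.CV.CV.CVCC

The vowels are u, o, i, u — 4 nuclei, so 4 syllables.
V1 /u/ – V2 /o/: /n/ → onset of the next syllable (single consonants are always licit onsets).
V2 /o/ – V3 /i/: /d/ is a single consonant, so it becomes the next onset.
V3 /i/ – V4 /u/: /n/ is a single consonant, so it becomes the next onset.
So the parse is fu.no.di.nuvt.
Mapping each syllable to C/V: /fu/ → CV, /no/ → CV, /di/ → CV, /nuvt/ → CVCC.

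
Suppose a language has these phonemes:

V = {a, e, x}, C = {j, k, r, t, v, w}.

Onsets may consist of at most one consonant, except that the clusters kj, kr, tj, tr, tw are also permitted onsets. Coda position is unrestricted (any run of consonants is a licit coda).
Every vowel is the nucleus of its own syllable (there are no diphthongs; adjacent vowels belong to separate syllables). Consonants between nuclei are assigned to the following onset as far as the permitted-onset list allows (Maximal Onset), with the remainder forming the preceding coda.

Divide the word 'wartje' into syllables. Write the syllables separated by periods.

Vowels present: a, e; each is a nucleus, giving 2 syllables.
Between /a/ (V1) and /e/ (V2): cluster /rtj/ — the longest permitted-onset suffix is /tj/; onset = /tj/, preceding coda = /r/.

war.tje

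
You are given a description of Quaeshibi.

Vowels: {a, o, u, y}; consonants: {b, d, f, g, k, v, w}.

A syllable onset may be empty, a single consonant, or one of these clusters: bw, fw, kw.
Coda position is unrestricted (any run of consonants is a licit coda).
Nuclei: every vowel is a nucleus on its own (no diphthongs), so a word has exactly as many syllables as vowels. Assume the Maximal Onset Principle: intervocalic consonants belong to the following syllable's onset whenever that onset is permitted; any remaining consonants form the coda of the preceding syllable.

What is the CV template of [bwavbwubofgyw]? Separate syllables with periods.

CCVC.CCV.CVC.CVC

Vowels present: a, u, o, y; each is a nucleus, giving 4 syllables.
V1 /a/ – V2 /u/: /vbw/ splits as /v/ + /bw/ (/bw/ is the longest suffix that is a licit onset).
V2 /u/ – V3 /o/: just /b/ — single C goes to the following onset.
V3 /o/ – V4 /y/: /fg/ splits as /f/ + /g/ (/g/ is the longest suffix that is a licit onset).
Result: bwav.bwu.bof.gyw.
Mapping each syllable to C/V: /bwav/ → CCVC, /bwu/ → CCV, /bof/ → CVC, /gyw/ → CVC.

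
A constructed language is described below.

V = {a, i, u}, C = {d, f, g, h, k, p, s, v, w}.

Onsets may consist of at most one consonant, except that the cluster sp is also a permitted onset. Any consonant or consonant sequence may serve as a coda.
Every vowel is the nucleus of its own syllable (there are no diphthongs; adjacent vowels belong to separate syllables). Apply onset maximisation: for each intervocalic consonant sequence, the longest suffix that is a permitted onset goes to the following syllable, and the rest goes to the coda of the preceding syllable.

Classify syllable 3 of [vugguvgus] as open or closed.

Vowels present: u, u, u; each is a nucleus, giving 3 syllables.
σ1/σ2 boundary: /gg/ — longest licit onset from the right is /g/, leaving /g/ as coda.
σ2/σ3 boundary: /vg/; trying suffixes from longest down, /g/ is the first permitted one, so coda /v/ | onset /g/.
Putting it together: vug.guv.gus.
Syllable 3 is /gus/ with coda /s/, so it is closed.

closed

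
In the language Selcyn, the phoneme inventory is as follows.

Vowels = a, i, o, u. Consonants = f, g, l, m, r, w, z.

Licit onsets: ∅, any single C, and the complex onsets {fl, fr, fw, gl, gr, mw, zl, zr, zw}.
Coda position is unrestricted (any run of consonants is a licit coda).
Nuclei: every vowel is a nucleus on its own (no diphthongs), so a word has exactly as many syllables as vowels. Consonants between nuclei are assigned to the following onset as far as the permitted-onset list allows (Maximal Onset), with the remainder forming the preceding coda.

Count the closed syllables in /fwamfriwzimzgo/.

3

Nuclei (vowels): a, i, i, o → 4 syllables.
V1 /a/ – V2 /i/: cluster /mfr/ — the longest permitted-onset suffix is /fr/; onset = /fr/, preceding coda = /m/.
V2 /i/ – V3 /i/: /wz/ splits as /w/ + /z/ (/z/ is the longest suffix that is a licit onset).
V3 /i/ – V4 /o/: /mzg/ — longest licit onset from the right is /g/, leaving /mz/ as coda.
Syllabification: fwam.friw.zimz.go.
Classifying each syllable: /fwam/ (closed), /friw/ (closed), /zimz/ (closed), /go/ (open).
Closed syllables: 3.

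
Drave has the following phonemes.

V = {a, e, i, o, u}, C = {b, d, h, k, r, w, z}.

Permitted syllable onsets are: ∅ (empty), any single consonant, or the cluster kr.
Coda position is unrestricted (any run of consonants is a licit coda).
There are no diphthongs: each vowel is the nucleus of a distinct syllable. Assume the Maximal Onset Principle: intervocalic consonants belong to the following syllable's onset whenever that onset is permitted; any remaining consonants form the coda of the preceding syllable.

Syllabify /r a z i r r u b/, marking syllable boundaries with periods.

Nuclei (vowels): a, i, u → 3 syllables.
/a…i/ gap (V1→V2): just /z/ — single C goes to the following onset.
/i…u/ gap (V2→V3): cluster /rr/ — the longest permitted-onset suffix is /r/; onset = /r/, preceding coda = /r/.

ra.zir.rub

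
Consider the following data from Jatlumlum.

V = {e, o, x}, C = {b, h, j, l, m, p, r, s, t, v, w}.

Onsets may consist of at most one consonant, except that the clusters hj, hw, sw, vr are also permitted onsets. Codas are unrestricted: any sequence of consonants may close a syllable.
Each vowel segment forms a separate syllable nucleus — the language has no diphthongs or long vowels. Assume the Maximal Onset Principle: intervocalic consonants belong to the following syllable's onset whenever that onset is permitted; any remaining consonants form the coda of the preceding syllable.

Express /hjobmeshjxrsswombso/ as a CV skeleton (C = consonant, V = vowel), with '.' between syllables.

CCVC.CVC.CCVCC.CCVCC.CV

Nuclei (vowels): o, e, x, o, o → 5 syllables.
Between /o/ (V1) and /e/ (V2): cluster /bm/ — the longest permitted-onset suffix is /m/; onset = /m/, preceding coda = /b/.
Between /e/ (V2) and /x/ (V3): cluster /shj/ — the longest permitted-onset suffix is /hj/; onset = /hj/, preceding coda = /s/.
Between /x/ (V3) and /o/ (V4): /rssw/ splits as /rs/ + /sw/ (/sw/ is the longest suffix that is a licit onset).
Between /o/ (V4) and /o/ (V5): cluster /mbs/ — the longest permitted-onset suffix is /s/; onset = /s/, preceding coda = /mb/.
Result: hjob.mes.hjxrs.swomb.so.
Mapping each syllable to C/V: /hjob/ → CCVC, /mes/ → CVC, /hjxrs/ → CCVCC, /swomb/ → CCVCC, /so/ → CV.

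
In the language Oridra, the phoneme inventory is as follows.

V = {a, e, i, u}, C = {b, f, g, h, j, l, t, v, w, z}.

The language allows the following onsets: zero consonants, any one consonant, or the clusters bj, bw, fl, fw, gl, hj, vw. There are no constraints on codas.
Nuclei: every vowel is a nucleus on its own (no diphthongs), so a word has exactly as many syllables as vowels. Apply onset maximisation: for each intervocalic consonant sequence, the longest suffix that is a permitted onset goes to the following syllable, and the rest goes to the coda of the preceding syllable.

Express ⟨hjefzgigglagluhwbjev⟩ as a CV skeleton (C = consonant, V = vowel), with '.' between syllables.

CCVCC.CVC.CCV.CCVCC.CCVC

The vowels are e, i, a, u, e — 5 nuclei, so 5 syllables.
/e…i/ gap (V1→V2): /fzg/ — longest licit onset from the right is /g/, leaving /fz/ as coda.
/i…a/ gap (V2→V3): cluster /ggl/ — the longest permitted-onset suffix is /gl/; onset = /gl/, preceding coda = /g/.
/a…u/ gap (V3→V4): /gl/ is a licit onset in full, so it all attaches to the next syllable.
/u…e/ gap (V4→V5): cluster /hwbj/ — the longest permitted-onset suffix is /bj/; onset = /bj/, preceding coda = /hw/.
So the parse is hjefz.gig.gla.gluhw.bjev.
Mapping each syllable to C/V: /hjefz/ → CCVCC, /gig/ → CVC, /gla/ → CCV, /gluhw/ → CCVCC, /bjev/ → CCVC.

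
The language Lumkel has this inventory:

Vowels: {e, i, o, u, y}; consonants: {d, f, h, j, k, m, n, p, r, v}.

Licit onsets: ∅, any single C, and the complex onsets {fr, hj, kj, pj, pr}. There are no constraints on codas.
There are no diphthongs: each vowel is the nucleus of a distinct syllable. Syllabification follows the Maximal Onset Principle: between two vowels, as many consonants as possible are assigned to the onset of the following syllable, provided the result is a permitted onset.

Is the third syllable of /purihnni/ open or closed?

open

Nuclei (vowels): u, i, i → 3 syllables.
V1 /u/ – V2 /i/: just /r/ — single C goes to the following onset.
V2 /i/ – V3 /i/: cluster /hnn/ — the longest permitted-onset suffix is /n/; onset = /n/, preceding coda = /hn/.
Result: pu.rihn.ni.
Syllable 3 is /ni/; it ends in its nucleus with no coda, so it is open.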